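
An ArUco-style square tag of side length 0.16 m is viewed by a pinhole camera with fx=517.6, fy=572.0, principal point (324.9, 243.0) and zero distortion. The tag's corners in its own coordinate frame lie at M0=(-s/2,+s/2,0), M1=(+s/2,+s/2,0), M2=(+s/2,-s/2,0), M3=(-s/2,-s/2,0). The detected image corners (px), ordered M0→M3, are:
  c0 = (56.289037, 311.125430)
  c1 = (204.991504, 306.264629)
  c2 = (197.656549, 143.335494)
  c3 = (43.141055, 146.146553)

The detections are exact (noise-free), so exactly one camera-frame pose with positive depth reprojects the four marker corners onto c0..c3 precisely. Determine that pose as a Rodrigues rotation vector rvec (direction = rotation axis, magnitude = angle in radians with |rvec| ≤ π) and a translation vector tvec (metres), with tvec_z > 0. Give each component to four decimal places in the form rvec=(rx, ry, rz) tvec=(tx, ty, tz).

Intrinsics K: fx=517.6, fy=572.0, cx=324.9, cy=243.0
Marker side s = 0.16 m; corners in marker frame (Z=0):
  M0 = (-0.0800, +0.0800, 0)
  M1 = (+0.0800, +0.0800, 0)
  M2 = (+0.0800, -0.0800, 0)
  M3 = (-0.0800, -0.0800, 0)
Detected image corners:
  c0 = (56.289037, 311.125430) px
  c1 = (204.991504, 306.264629) px
  c2 = (197.656549, 143.335494) px
  c3 = (43.141055, 146.146553) px
Planar DLT: solve 8×8 A·h = b for H (H[2,2]=1):
  H  [+957.71097 +93.25809 +126.12244]
  H  [-5.13821 +1077.71963 +228.23975]
  H  [+0.08361 +0.23399 +1.00000]
B = K⁻¹H; ‖b₁‖=1.800302, ‖b₂‖=1.800302; λ = 2/(‖b₁‖+‖b₂‖) = 0.555462, sign → tz>0 ⇒ λ=+0.555462
r₁ = λ·B[:,0] = (+0.99862,-0.02472,+0.04644); r₂ = λ·B[:,1] = (+0.01850,+0.99135,+0.12997)
r₃ = r₁×r₂ = (-0.04925,-0.12893,+0.99043); SVD([r₁ r₂ r₃]) → R = UVᵀ:
  R  [+0.99862 +0.01850 -0.04925]
  R  [-0.02472 +0.99135 -0.12893]
  R  [+0.04644 +0.12997 +0.99043]
t = (-0.21332, -0.01433, +0.55546) m
tr R = 2.980389; θ = arccos((tr R − 1)/2) = 0.140153 rad = 8.030°
axis k = ((R−Rᵀ)₃₂, (R−Rᵀ)₁₃, (R−Rᵀ)₂₁) / (2 sinθ) = (+0.926690, -0.342523, -0.154677)
rvec = θ·k = (+0.129878, -0.048006, -0.021678)

rvec=(0.1299, -0.0480, -0.0217) tvec=(-0.2133, -0.0143, 0.5555)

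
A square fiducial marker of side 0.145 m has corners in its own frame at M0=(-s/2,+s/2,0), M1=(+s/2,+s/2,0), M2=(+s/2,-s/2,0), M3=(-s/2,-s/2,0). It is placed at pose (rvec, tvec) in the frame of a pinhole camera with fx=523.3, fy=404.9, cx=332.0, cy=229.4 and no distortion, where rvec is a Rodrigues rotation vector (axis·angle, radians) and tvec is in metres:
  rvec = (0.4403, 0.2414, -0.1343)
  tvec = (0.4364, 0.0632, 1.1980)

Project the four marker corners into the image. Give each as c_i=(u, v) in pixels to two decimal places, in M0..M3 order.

c0=(491.44, 272.85) c1=(556.84, 270.49) c2=(556.43, 226.82) c3=(487.80, 230.68)

Intrinsics K: fx=523.3, fy=404.9, cx=332.0, cy=229.4
Marker side s = 0.145 m; corners in marker frame (Z=0):
  M0 = (-0.0725, +0.0725, 0)
  M1 = (+0.0725, +0.0725, 0)
  M2 = (+0.0725, -0.0725, 0)
  M3 = (-0.0725, -0.0725, 0)
rvec = (0.4403, 0.2414, -0.1343), |rvec| = θ = 0.51978 rad = 29.781°
Rodrigues: sinθ=0.49669, 1−cosθ=0.13207; R = I + sinθ·[k]× + (1−cosθ)·[k]×²:
    [+0.96270 +0.18029 +0.20177]
    [-0.07638 +0.89641 -0.43659]
    [-0.25958 +0.40489 +0.87674]
t = (0.4364, 0.0632, 1.1980) m
M0: Pc = R·M0+t = (+0.37968, +0.13373, +1.24617); u = 523.3·(+0.37968)/1.24617 + 332.0 = 491.4354, v = 404.9·(+0.13373)/1.24617 + 229.4 = 272.8499
M1: Pc = R·M1+t = (+0.51927, +0.12265, +1.20853); u = 523.3·(+0.51927)/1.20853 + 332.0 = 556.8443, v = 404.9·(+0.12265)/1.20853 + 229.4 = 270.4928
M2: Pc = R·M2+t = (+0.49312, -0.00733, +1.14983); u = 523.3·(+0.49312)/1.14983 + 332.0 = 556.4270, v = 404.9·(-0.00733)/1.14983 + 229.4 = 226.8198
M3: Pc = R·M3+t = (+0.35353, +0.00375, +1.18747); u = 523.3·(+0.35353)/1.18747 + 332.0 = 487.7974, v = 404.9·(+0.00375)/1.18747 + 229.4 = 230.6777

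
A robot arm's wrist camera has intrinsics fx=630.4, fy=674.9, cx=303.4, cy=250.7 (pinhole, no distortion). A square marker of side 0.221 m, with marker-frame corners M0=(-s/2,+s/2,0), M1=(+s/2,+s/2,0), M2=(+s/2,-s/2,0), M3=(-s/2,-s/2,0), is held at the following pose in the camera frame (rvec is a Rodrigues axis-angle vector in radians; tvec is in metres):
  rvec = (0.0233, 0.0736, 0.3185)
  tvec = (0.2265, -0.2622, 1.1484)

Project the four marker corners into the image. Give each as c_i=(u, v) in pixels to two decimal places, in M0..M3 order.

Intrinsics K: fx=630.4, fy=674.9, cx=303.4, cy=250.7
Marker side s = 0.221 m; corners in marker frame (Z=0):
  M0 = (-0.1105, +0.1105, 0)
  M1 = (+0.1105, +0.1105, 0)
  M2 = (+0.1105, -0.1105, 0)
  M3 = (-0.1105, -0.1105, 0)
rvec = (0.0233, 0.0736, 0.3185), |rvec| = θ = 0.32772 rad = 18.777°
Rodrigues: sinθ=0.32189, 1−cosθ=0.05322; R = I + sinθ·[k]× + (1−cosθ)·[k]×²:
    [+0.94705 -0.31198 +0.07597]
    [+0.31368 +0.94946 -0.01127]
    [-0.06861 +0.03450 +0.99705]
t = (0.2265, -0.2622, 1.1484) m
M0: Pc = R·M0+t = (+0.08738, -0.19195, +1.15979); u = 630.4·(+0.08738)/1.15979 + 303.4 = 350.8936, v = 674.9·(-0.19195)/1.15979 + 250.7 = 139.0040
M1: Pc = R·M1+t = (+0.29667, -0.12262, +1.14463); u = 630.4·(+0.29667)/1.14463 + 303.4 = 466.7923, v = 674.9·(-0.12262)/1.14463 + 250.7 = 178.3988
M2: Pc = R·M2+t = (+0.36562, -0.33245, +1.13701); u = 630.4·(+0.36562)/1.13701 + 303.4 = 506.1152, v = 674.9·(-0.33245)/1.13701 + 250.7 = 53.3631
M3: Pc = R·M3+t = (+0.15633, -0.40178, +1.15217); u = 630.4·(+0.15633)/1.15217 + 303.4 = 388.9320, v = 674.9·(-0.40178)/1.15217 + 250.7 = 15.3532

c0=(350.89, 139.00) c1=(466.79, 178.40) c2=(506.12, 53.36) c3=(388.93, 15.35)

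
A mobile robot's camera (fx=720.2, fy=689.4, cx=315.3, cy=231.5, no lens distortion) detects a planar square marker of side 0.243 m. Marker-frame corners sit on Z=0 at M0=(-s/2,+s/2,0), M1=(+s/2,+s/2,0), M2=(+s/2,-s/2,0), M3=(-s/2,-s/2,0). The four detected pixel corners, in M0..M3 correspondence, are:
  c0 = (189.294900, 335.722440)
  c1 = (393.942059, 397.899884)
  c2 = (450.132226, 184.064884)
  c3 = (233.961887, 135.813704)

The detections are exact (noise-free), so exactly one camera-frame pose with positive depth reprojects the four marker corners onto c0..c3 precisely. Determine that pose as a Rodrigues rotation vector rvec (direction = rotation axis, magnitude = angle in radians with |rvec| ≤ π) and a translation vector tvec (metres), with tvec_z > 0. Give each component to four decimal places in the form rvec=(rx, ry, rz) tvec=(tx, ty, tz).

Intrinsics K: fx=720.2, fy=689.4, cx=315.3, cy=231.5
Marker side s = 0.243 m; corners in marker frame (Z=0):
  M0 = (-0.1215, +0.1215, 0)
  M1 = (+0.1215, +0.1215, 0)
  M2 = (+0.1215, -0.1215, 0)
  M3 = (-0.1215, -0.1215, 0)
Detected image corners:
  c0 = (189.294900, 335.722440) px
  c1 = (393.942059, 397.899884) px
  c2 = (450.132226, 184.064884) px
  c3 = (233.961887, 135.813704) px
Planar DLT: solve 8×8 A·h = b for H (H[2,2]=1):
  H  [+765.04162 -159.27108 +312.32416]
  H  [+144.27329 +889.57460 +264.19005]
  H  [-0.31691 +0.14942 +1.00000]
B = K⁻¹H; ‖b₁‖=1.281603, ‖b₂‖=1.281603; λ = 2/(‖b₁‖+‖b₂‖) = 0.780273, sign → tz>0 ⇒ λ=+0.780273
r₁ = λ·B[:,0] = (+0.93711,+0.24633,-0.24728); r₂ = λ·B[:,1] = (-0.22360,+0.96768,+0.11659)
r₃ = r₁×r₂ = (+0.26800,-0.05397,+0.96191); SVD([r₁ r₂ r₃]) → R = UVᵀ:
  R  [+0.93711 -0.22360 +0.26800]
  R  [+0.24633 +0.96768 -0.05397]
  R  [-0.24728 +0.11659 +0.96191]
t = (-0.00322, +0.03700, +0.78027) m
tr R = 2.866700; θ = arccos((tr R − 1)/2) = 0.367161 rad = 21.037°
axis k = ((R−Rᵀ)₃₂, (R−Rᵀ)₁₃, (R−Rᵀ)₂₁) / (2 sinθ) = (+0.237561, +0.717726, +0.654549)
rvec = θ·k = (+0.087223, +0.263521, +0.240325)

rvec=(0.0872, 0.2635, 0.2403) tvec=(-0.0032, 0.0370, 0.7803)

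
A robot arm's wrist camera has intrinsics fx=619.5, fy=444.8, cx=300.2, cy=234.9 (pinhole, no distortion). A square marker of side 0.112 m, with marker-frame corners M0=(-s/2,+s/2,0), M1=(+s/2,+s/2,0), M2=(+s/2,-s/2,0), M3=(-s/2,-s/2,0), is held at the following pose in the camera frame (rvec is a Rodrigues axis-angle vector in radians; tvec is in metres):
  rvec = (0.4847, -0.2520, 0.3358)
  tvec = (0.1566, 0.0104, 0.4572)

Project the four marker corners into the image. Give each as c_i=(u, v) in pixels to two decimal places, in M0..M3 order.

c0=(413.37, 276.00) c1=(532.90, 298.55) c2=(613.80, 213.28) c3=(487.89, 181.05)

Intrinsics K: fx=619.5, fy=444.8, cx=300.2, cy=234.9
Marker side s = 0.112 m; corners in marker frame (Z=0):
  M0 = (-0.0560, +0.0560, 0)
  M1 = (+0.0560, +0.0560, 0)
  M2 = (+0.0560, -0.0560, 0)
  M3 = (-0.0560, -0.0560, 0)
rvec = (0.4847, -0.2520, 0.3358), |rvec| = θ = 0.64125 rad = 36.741°
Rodrigues: sinθ=0.59820, 1−cosθ=0.19865; R = I + sinθ·[k]× + (1−cosθ)·[k]×²:
    [+0.91485 -0.37226 -0.15645]
    [+0.25425 +0.83203 -0.49304]
    [+0.31371 +0.41128 +0.85582]
t = (0.1566, 0.0104, 0.4572) m
M0: Pc = R·M0+t = (+0.08452, +0.04276, +0.46266); u = 619.5·(+0.08452)/0.46266 + 300.2 = 413.3736, v = 444.8·(+0.04276)/0.46266 + 234.9 = 276.0049
M1: Pc = R·M1+t = (+0.18698, +0.07123, +0.49780); u = 619.5·(+0.18698)/0.49780 + 300.2 = 532.8981, v = 444.8·(+0.07123)/0.49780 + 234.9 = 298.5476
M2: Pc = R·M2+t = (+0.22868, -0.02196, +0.45174); u = 619.5·(+0.22868)/0.45174 + 300.2 = 613.8035, v = 444.8·(-0.02196)/0.45174 + 234.9 = 213.2814
M3: Pc = R·M3+t = (+0.12622, -0.05043, +0.41660); u = 619.5·(+0.12622)/0.41660 + 300.2 = 487.8867, v = 444.8·(-0.05043)/0.41660 + 234.9 = 181.0549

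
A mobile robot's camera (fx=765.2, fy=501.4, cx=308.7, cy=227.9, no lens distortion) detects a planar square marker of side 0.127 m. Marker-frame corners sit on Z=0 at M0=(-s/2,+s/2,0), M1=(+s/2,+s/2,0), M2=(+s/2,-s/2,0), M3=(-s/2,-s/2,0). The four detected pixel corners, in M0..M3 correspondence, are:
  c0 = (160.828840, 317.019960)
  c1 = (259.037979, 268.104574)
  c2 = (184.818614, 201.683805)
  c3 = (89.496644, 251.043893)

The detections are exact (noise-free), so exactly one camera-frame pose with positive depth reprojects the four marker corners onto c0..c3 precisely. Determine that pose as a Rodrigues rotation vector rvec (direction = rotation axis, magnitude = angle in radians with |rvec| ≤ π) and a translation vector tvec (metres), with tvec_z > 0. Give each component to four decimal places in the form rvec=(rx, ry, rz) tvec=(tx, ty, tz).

Intrinsics K: fx=765.2, fy=501.4, cx=308.7, cy=227.9
Marker side s = 0.127 m; corners in marker frame (Z=0):
  M0 = (-0.0635, +0.0635, 0)
  M1 = (+0.0635, +0.0635, 0)
  M2 = (+0.0635, -0.0635, 0)
  M3 = (-0.0635, -0.0635, 0)
Detected image corners:
  c0 = (160.828840, 317.019960) px
  c1 = (259.037979, 268.104574) px
  c2 = (184.818614, 201.683805) px
  c3 = (89.496644, 251.043893) px
Planar DLT: solve 8×8 A·h = b for H (H[2,2]=1):
  H  [+736.53025 +551.19783 +172.80802]
  H  [-424.76978 +488.73648 +259.42739]
  H  [-0.14586 -0.12524 +1.00000]
B = K⁻¹H; ‖b₁‖=1.293925, ‖b₂‖=1.293925; λ = 2/(‖b₁‖+‖b₂‖) = 0.772842, sign → tz>0 ⇒ λ=+0.772842
r₁ = λ·B[:,0] = (+0.78936,-0.60349,-0.11272); r₂ = λ·B[:,1] = (+0.59575,+0.79732,-0.09679)
r₃ = r₁×r₂ = (+0.14829,+0.00925,+0.98890); SVD([r₁ r₂ r₃]) → R = UVᵀ:
  R  [+0.78936 +0.59575 +0.14829]
  R  [-0.60349 +0.79732 +0.00925]
  R  [-0.11272 -0.09679 +0.98890]
t = (-0.13725, +0.04860, +0.77284) m
tr R = 2.575580; θ = arccos((tr R − 1)/2) = 0.663584 rad = 38.021°
axis k = ((R−Rᵀ)₃₂, (R−Rᵀ)₁₃, (R−Rᵀ)₂₁) / (2 sinθ) = (-0.086076, +0.211881, -0.973498)
rvec = θ·k = (-0.057118, +0.140601, -0.645997)

rvec=(-0.0571, 0.1406, -0.6460) tvec=(-0.1372, 0.0486, 0.7728)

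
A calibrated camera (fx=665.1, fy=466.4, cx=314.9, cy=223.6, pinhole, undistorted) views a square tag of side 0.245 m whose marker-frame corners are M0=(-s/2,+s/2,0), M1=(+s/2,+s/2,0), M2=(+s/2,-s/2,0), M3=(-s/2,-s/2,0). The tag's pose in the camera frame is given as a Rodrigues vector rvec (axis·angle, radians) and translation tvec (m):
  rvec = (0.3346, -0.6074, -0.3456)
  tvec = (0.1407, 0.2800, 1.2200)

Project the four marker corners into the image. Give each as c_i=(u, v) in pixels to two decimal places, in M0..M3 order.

Intrinsics K: fx=665.1, fy=466.4, cx=314.9, cy=223.6
Marker side s = 0.245 m; corners in marker frame (Z=0):
  M0 = (-0.1225, +0.1225, 0)
  M1 = (+0.1225, +0.1225, 0)
  M2 = (+0.1225, -0.1225, 0)
  M3 = (-0.1225, -0.1225, 0)
rvec = (0.3346, -0.6074, -0.3456), |rvec| = θ = 0.77481 rad = 44.393°
Rodrigues: sinθ=0.69958, 1−cosθ=0.28545; R = I + sinθ·[k]× + (1−cosθ)·[k]×²:
    [+0.76779 +0.21541 -0.60341]
    [-0.40868 +0.88998 -0.20230]
    [+0.49344 +0.40192 +0.77134]
t = (0.1407, 0.2800, 1.2200) m
M0: Pc = R·M0+t = (+0.07303, +0.43909, +1.20879); u = 665.1·(+0.07303)/1.20879 + 314.9 = 355.0846, v = 466.4·(+0.43909)/1.20879 + 223.6 = 393.0169
M1: Pc = R·M1+t = (+0.26114, +0.33896, +1.32968); u = 665.1·(+0.26114)/1.32968 + 314.9 = 445.5216, v = 466.4·(+0.33896)/1.32968 + 223.6 = 342.4933
M2: Pc = R·M2+t = (+0.20837, +0.12091, +1.23121); u = 665.1·(+0.20837)/1.23121 + 314.9 = 427.4595, v = 466.4·(+0.12091)/1.23121 + 223.6 = 269.4042
M3: Pc = R·M3+t = (+0.02026, +0.22104, +1.11032); u = 665.1·(+0.02026)/1.11032 + 314.9 = 327.0352, v = 466.4·(+0.22104)/1.11032 + 223.6 = 316.4506

c0=(355.08, 393.02) c1=(445.52, 342.49) c2=(427.46, 269.40) c3=(327.04, 316.45)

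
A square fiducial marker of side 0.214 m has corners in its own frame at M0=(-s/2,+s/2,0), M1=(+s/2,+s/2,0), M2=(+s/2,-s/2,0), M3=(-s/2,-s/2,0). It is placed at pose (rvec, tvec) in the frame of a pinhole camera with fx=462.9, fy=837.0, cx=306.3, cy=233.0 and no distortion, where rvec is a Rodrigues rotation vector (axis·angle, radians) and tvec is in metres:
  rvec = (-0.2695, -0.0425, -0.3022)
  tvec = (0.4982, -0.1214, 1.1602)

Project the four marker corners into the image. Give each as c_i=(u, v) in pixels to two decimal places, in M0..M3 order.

Intrinsics K: fx=462.9, fy=837.0, cx=306.3, cy=233.0
Marker side s = 0.214 m; corners in marker frame (Z=0):
  M0 = (-0.1070, +0.1070, 0)
  M1 = (+0.1070, +0.1070, 0)
  M2 = (+0.1070, -0.1070, 0)
  M3 = (-0.1070, -0.1070, 0)
rvec = (-0.2695, -0.0425, -0.3022), |rvec| = θ = 0.40714 rad = 23.327°
Rodrigues: sinθ=0.39598, 1−cosθ=0.08174; R = I + sinθ·[k]× + (1−cosθ)·[k]×²:
    [+0.95407 +0.29957 -0.00117]
    [-0.28827 +0.91915 +0.26845]
    [+0.08150 -0.25578 +0.96329]
t = (0.4982, -0.1214, 1.1602) m
M0: Pc = R·M0+t = (+0.42817, +0.00779, +1.12411); u = 462.9·(+0.42817)/1.12411 + 306.3 = 482.6161, v = 837.0·(+0.00779)/1.12411 + 233.0 = 238.8033
M1: Pc = R·M1+t = (+0.63234, -0.05390, +1.14155); u = 462.9·(+0.63234)/1.14155 + 306.3 = 562.7142, v = 837.0·(-0.05390)/1.14155 + 233.0 = 193.4826
M2: Pc = R·M2+t = (+0.56823, -0.25059, +1.19629); u = 462.9·(+0.56823)/1.19629 + 306.3 = 526.1755, v = 837.0·(-0.25059)/1.19629 + 233.0 = 57.6685
M3: Pc = R·M3+t = (+0.36406, -0.18890, +1.17885); u = 462.9·(+0.36406)/1.17885 + 306.3 = 449.2560, v = 837.0·(-0.18890)/1.17885 + 233.0 = 98.8755

c0=(482.62, 238.80) c1=(562.71, 193.48) c2=(526.18, 57.67) c3=(449.26, 98.88)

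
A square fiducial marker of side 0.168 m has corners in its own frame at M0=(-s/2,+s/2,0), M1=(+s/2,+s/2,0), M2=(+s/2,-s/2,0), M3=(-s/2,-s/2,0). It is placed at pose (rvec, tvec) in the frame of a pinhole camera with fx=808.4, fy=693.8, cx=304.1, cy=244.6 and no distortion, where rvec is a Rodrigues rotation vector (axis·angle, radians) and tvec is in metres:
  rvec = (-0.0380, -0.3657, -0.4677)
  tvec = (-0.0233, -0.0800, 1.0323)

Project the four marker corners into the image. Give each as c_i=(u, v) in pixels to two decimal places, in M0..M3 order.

Intrinsics K: fx=808.4, fy=693.8, cx=304.1, cy=244.6
Marker side s = 0.168 m; corners in marker frame (Z=0):
  M0 = (-0.0840, +0.0840, 0)
  M1 = (+0.0840, +0.0840, 0)
  M2 = (+0.0840, -0.0840, 0)
  M3 = (-0.0840, -0.0840, 0)
rvec = (-0.0380, -0.3657, -0.4677), |rvec| = θ = 0.59491 rad = 34.086°
Rodrigues: sinθ=0.56044, 1−cosθ=0.17180; R = I + sinθ·[k]× + (1−cosθ)·[k]×²:
    [+0.82890 +0.44734 -0.33588]
    [-0.43385 +0.89312 +0.11882]
    [+0.35313 +0.04723 +0.93438]
t = (-0.0233, -0.0800, 1.0323) m
M0: Pc = R·M0+t = (-0.05535, +0.03147, +1.00660); u = 808.4·(-0.05535)/1.00660 + 304.1 = 259.6481, v = 693.8·(+0.03147)/1.00660 + 244.6 = 266.2873
M1: Pc = R·M1+t = (+0.08390, -0.04142, +1.06593); u = 808.4·(+0.08390)/1.06593 + 304.1 = 367.7327, v = 693.8·(-0.04142)/1.06593 + 244.6 = 217.6392
M2: Pc = R·M2+t = (+0.00875, -0.19147, +1.05800); u = 808.4·(+0.00875)/1.05800 + 304.1 = 310.7863, v = 693.8·(-0.19147)/1.05800 + 244.6 = 119.0433
M3: Pc = R·M3+t = (-0.13050, -0.11858, +0.99867); u = 808.4·(-0.13050)/0.99867 + 304.1 = 198.4600, v = 693.8·(-0.11858)/0.99867 + 244.6 = 162.2208

c0=(259.65, 266.29) c1=(367.73, 217.64) c2=(310.79, 119.04) c3=(198.46, 162.22)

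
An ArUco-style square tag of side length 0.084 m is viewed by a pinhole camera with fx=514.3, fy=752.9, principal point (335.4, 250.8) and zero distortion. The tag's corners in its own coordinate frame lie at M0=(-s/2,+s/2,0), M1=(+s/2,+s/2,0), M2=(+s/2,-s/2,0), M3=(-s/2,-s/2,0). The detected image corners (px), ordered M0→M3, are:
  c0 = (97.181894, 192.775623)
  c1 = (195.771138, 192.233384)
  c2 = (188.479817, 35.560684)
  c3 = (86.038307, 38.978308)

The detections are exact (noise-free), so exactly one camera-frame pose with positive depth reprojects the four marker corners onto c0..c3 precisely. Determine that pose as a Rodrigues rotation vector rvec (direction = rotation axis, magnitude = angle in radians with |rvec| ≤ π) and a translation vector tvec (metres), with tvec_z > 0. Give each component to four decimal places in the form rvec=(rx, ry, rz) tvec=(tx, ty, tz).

rvec=(0.1988, 0.0889, -0.0056) tvec=(-0.1560, -0.0739, 0.4139)

Intrinsics K: fx=514.3, fy=752.9, cx=335.4, cy=250.8
Marker side s = 0.084 m; corners in marker frame (Z=0):
  M0 = (-0.0420, +0.0420, 0)
  M1 = (+0.0420, +0.0420, 0)
  M2 = (+0.0420, -0.0420, 0)
  M3 = (-0.0420, -0.0420, 0)
Detected image corners:
  c0 = (97.181894, 192.775623) px
  c1 = (195.771138, 192.233384) px
  c2 = (188.479817, 35.560684) px
  c3 = (86.038307, 38.978308) px
Planar DLT: solve 8×8 A·h = b for H (H[2,2]=1):
  H  [+1165.73126 +177.45529 +141.50727]
  H  [-47.86479 +1902.55824 +116.44737]
  H  [-0.21444 +0.47592 +1.00000]
B = K⁻¹H; ‖b₁‖=2.416031, ‖b₂‖=2.416031; λ = 2/(‖b₁‖+‖b₂‖) = 0.413902, sign → tz>0 ⇒ λ=+0.413902
r₁ = λ·B[:,0] = (+0.99605,+0.00325,-0.08876); r₂ = λ·B[:,1] = (+0.01435,+0.98030,+0.19698)
r₃ = r₁×r₂ = (+0.08765,-0.19748,+0.97638); SVD([r₁ r₂ r₃]) → R = UVᵀ:
  R  [+0.99605 +0.01435 +0.08765]
  R  [+0.00325 +0.98030 -0.19748]
  R  [-0.08876 +0.19698 +0.97638]
t = (-0.15604, -0.07386, +0.41390) m
tr R = 2.952731; θ = arccos((tr R − 1)/2) = 0.217845 rad = 12.482°
axis k = ((R−Rᵀ)₃₂, (R−Rᵀ)₁₃, (R−Rᵀ)₂₁) / (2 sinθ) = (+0.912572, +0.408110, -0.025678)
rvec = θ·k = (+0.198799, +0.088905, -0.005594)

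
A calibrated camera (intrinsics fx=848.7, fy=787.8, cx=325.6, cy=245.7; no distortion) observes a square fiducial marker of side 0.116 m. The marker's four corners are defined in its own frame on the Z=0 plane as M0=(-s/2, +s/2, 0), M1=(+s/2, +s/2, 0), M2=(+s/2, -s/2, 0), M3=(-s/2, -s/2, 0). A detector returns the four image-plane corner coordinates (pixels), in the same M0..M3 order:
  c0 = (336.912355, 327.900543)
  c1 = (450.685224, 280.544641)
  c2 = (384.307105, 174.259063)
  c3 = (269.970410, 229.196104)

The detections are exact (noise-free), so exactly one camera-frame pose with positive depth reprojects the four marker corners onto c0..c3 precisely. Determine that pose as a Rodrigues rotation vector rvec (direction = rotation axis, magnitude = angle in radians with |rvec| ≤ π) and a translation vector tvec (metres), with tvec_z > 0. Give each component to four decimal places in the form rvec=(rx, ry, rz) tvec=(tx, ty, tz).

rvec=(0.3312, 0.2934, -0.4979) tvec=(0.0294, 0.0084, 0.7368)

Intrinsics K: fx=848.7, fy=787.8, cx=325.6, cy=245.7
Marker side s = 0.116 m; corners in marker frame (Z=0):
  M0 = (-0.0580, +0.0580, 0)
  M1 = (+0.0580, +0.0580, 0)
  M2 = (+0.0580, -0.0580, 0)
  M3 = (-0.0580, -0.0580, 0)
Detected image corners:
  c0 = (336.912355, 327.900543) px
  c1 = (450.685224, 280.544641) px
  c2 = (384.307105, 174.259063) px
  c3 = (269.970410, 229.196104) px
Planar DLT: solve 8×8 A·h = b for H (H[2,2]=1):
  H  [+811.17126 +690.61932 +359.51194]
  H  [-561.02722 +964.00886 +254.63855]
  H  [-0.47720 +0.32152 +1.00000]
B = K⁻¹H; ‖b₁‖=1.357215, ‖b₂‖=1.357215; λ = 2/(‖b₁‖+‖b₂‖) = 0.736803, sign → tz>0 ⇒ λ=+0.736803
r₁ = λ·B[:,0] = (+0.83911,-0.41505,-0.35160); r₂ = λ·B[:,1] = (+0.50868,+0.82772,+0.23689)
r₃ = r₁×r₂ = (+0.19270,-0.37763,+0.90568); SVD([r₁ r₂ r₃]) → R = UVᵀ:
  R  [+0.83911 +0.50868 +0.19270]
  R  [-0.41505 +0.82772 -0.37763]
  R  [-0.35160 +0.23689 +0.90568]
t = (+0.02944, +0.00836, +0.73680) m
tr R = 2.572516; θ = arccos((tr R − 1)/2) = 0.666067 rad = 38.163°
axis k = ((R−Rᵀ)₃₂, (R−Rᵀ)₁₃, (R−Rᵀ)₂₁) / (2 sinθ) = (+0.497272, +0.440447, -0.747480)
rvec = θ·k = (+0.331216, +0.293367, -0.497872)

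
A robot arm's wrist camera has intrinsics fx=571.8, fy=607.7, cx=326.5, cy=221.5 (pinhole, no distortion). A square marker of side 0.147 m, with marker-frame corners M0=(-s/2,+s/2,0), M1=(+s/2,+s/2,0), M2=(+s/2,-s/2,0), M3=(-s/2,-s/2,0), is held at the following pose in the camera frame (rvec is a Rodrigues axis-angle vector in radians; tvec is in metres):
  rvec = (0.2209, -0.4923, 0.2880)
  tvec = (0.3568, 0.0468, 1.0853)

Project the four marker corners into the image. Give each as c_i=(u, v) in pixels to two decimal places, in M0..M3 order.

Intrinsics K: fx=571.8, fy=607.7, cx=326.5, cy=221.5
Marker side s = 0.147 m; corners in marker frame (Z=0):
  M0 = (-0.0735, +0.0735, 0)
  M1 = (+0.0735, +0.0735, 0)
  M2 = (+0.0735, -0.0735, 0)
  M3 = (-0.0735, -0.0735, 0)
rvec = (0.2209, -0.4923, 0.2880), |rvec| = θ = 0.61164 rad = 35.044°
Rodrigues: sinθ=0.57421, 1−cosθ=0.18129; R = I + sinθ·[k]× + (1−cosθ)·[k]×²:
    [+0.84236 -0.32308 -0.43134]
    [+0.21768 +0.93616 -0.27609]
    [+0.49300 +0.13867 +0.85890]
t = (0.3568, 0.0468, 1.0853) m
M0: Pc = R·M0+t = (+0.27114, +0.09961, +1.05926); u = 571.8·(+0.27114)/1.05926 + 326.5 = 472.8651, v = 607.7·(+0.09961)/1.05926 + 221.5 = 278.6458
M1: Pc = R·M1+t = (+0.39497, +0.13161, +1.13173); u = 571.8·(+0.39497)/1.13173 + 326.5 = 526.0551, v = 607.7·(+0.13161)/1.13173 + 221.5 = 292.1684
M2: Pc = R·M2+t = (+0.44246, -0.00601, +1.11134); u = 571.8·(+0.44246)/1.11134 + 326.5 = 554.1508, v = 607.7·(-0.00601)/1.11134 + 221.5 = 218.2145
M3: Pc = R·M3+t = (+0.31863, -0.03801, +1.03887); u = 571.8·(+0.31863)/1.03887 + 326.5 = 501.8771, v = 607.7·(-0.03801)/1.03887 + 221.5 = 199.2675

c0=(472.87, 278.65) c1=(526.06, 292.17) c2=(554.15, 218.21) c3=(501.88, 199.27)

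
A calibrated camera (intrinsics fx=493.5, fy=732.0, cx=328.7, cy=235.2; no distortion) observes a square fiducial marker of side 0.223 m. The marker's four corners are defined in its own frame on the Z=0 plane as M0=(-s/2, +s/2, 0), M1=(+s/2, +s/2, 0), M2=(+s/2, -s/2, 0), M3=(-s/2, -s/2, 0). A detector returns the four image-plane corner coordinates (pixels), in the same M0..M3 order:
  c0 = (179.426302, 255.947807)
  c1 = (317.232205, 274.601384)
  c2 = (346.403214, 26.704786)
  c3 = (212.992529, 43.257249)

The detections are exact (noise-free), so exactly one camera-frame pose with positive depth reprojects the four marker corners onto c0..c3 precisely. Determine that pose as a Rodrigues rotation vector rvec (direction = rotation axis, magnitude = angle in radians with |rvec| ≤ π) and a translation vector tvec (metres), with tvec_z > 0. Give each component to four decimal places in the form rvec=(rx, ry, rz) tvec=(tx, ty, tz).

rvec=(-0.2418, 0.4678, 0.1160) tvec=(-0.0943, -0.0816, 0.6711)

Intrinsics K: fx=493.5, fy=732.0, cx=328.7, cy=235.2
Marker side s = 0.223 m; corners in marker frame (Z=0):
  M0 = (-0.1115, +0.1115, 0)
  M1 = (+0.1115, +0.1115, 0)
  M2 = (+0.1115, -0.1115, 0)
  M3 = (-0.1115, -0.1115, 0)
Detected image corners:
  c0 = (179.426302, 255.947807) px
  c1 = (317.232205, 274.601384) px
  c2 = (346.403214, 26.704786) px
  c3 = (212.992529, 43.257249) px
Planar DLT: solve 8×8 A·h = b for H (H[2,2]=1):
  H  [+427.15010 -221.57214 +259.37220]
  H  [-100.67125 +981.10659 +146.18988]
  H  [-0.68415 -0.30360 +1.00000]
B = K⁻¹H; ‖b₁‖=1.490136, ‖b₂‖=1.490136; λ = 2/(‖b₁‖+‖b₂‖) = 0.671080, sign → tz>0 ⇒ λ=+0.671080
r₁ = λ·B[:,0] = (+0.88666,+0.05523,-0.45912); r₂ = λ·B[:,1] = (-0.16560,+0.96492,-0.20374)
r₃ = r₁×r₂ = (+0.43176,+0.25668,+0.86470); SVD([r₁ r₂ r₃]) → R = UVᵀ:
  R  [+0.88666 -0.16560 +0.43176]
  R  [+0.05523 +0.96492 +0.25668]
  R  [-0.45912 -0.20374 +0.86470]
t = (-0.09427, -0.08160, +0.67108) m
tr R = 2.716270; θ = arccos((tr R − 1)/2) = 0.539170 rad = 30.892°
axis k = ((R−Rᵀ)₃₂, (R−Rᵀ)₁₃, (R−Rᵀ)₂₁) / (2 sinθ) = (-0.448377, +0.867589, +0.215054)
rvec = θ·k = (-0.241751, +0.467778, +0.115951)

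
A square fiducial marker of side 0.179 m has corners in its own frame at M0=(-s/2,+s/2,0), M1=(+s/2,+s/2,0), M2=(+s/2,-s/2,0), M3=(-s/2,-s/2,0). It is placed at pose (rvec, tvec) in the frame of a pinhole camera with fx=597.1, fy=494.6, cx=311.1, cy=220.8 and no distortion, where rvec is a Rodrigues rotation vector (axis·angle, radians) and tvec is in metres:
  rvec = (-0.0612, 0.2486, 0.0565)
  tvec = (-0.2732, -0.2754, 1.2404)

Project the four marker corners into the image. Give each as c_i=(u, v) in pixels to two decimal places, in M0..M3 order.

Intrinsics K: fx=597.1, fy=494.6, cx=311.1, cy=220.8
Marker side s = 0.179 m; corners in marker frame (Z=0):
  M0 = (-0.0895, +0.0895, 0)
  M1 = (+0.0895, +0.0895, 0)
  M2 = (+0.0895, -0.0895, 0)
  M3 = (-0.0895, -0.0895, 0)
rvec = (-0.0612, 0.2486, 0.0565), |rvec| = θ = 0.26218 rad = 15.022°
Rodrigues: sinθ=0.25919, 1−cosθ=0.03417; R = I + sinθ·[k]× + (1−cosθ)·[k]×²:
    [+0.96769 -0.06342 +0.24404]
    [+0.04829 +0.99655 +0.06748]
    [-0.24748 -0.05352 +0.96741]
t = (-0.2732, -0.2754, 1.2404) m
M0: Pc = R·M0+t = (-0.36548, -0.19053, +1.25776); u = 597.1·(-0.36548)/1.25776 + 311.1 = 137.5926, v = 494.6·(-0.19053)/1.25776 + 220.8 = 145.8759
M1: Pc = R·M1+t = (-0.19227, -0.18189, +1.21346); u = 597.1·(-0.19227)/1.21346 + 311.1 = 216.4920, v = 494.6·(-0.18189)/1.21346 + 220.8 = 146.6640
M2: Pc = R·M2+t = (-0.18092, -0.36027, +1.22304); u = 597.1·(-0.18092)/1.22304 + 311.1 = 222.7751, v = 494.6·(-0.36027)/1.22304 + 220.8 = 75.1064
M3: Pc = R·M3+t = (-0.35413, -0.36891, +1.26734); u = 597.1·(-0.35413)/1.26734 + 311.1 = 144.2526, v = 494.6·(-0.36891)/1.26734 + 220.8 = 76.8255

c0=(137.59, 145.88) c1=(216.49, 146.66) c2=(222.78, 75.11) c3=(144.25, 76.83)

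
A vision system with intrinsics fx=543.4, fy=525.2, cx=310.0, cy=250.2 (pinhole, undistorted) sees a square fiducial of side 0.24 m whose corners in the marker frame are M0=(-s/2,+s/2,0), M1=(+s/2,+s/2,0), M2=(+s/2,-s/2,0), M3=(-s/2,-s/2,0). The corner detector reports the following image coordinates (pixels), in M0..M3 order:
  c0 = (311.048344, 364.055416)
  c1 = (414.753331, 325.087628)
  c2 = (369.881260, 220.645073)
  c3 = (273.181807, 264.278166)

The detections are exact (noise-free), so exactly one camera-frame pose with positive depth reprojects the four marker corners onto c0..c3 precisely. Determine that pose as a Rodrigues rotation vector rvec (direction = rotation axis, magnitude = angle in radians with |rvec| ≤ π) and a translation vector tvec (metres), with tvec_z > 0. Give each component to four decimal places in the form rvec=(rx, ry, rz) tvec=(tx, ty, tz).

Intrinsics K: fx=543.4, fy=525.2, cx=310.0, cy=250.2
Marker side s = 0.24 m; corners in marker frame (Z=0):
  M0 = (-0.1200, +0.1200, 0)
  M1 = (+0.1200, +0.1200, 0)
  M2 = (+0.1200, -0.1200, 0)
  M3 = (-0.1200, -0.1200, 0)
Detected image corners:
  c0 = (311.048344, 364.055416) px
  c1 = (414.753331, 325.087628) px
  c2 = (369.881260, 220.645073) px
  c3 = (273.181807, 264.278166) px
Planar DLT: solve 8×8 A·h = b for H (H[2,2]=1):
  H  [+326.81224 +109.53240 +340.17597]
  H  [-249.81419 +371.64942 +293.05429]
  H  [-0.26410 -0.18227 +1.00000]
B = K⁻¹H; ‖b₁‖=0.870497, ‖b₂‖=0.870497; λ = 2/(‖b₁‖+‖b₂‖) = 1.148769, sign → tz>0 ⇒ λ=+1.148769
r₁ = λ·B[:,0] = (+0.86397,-0.40189,-0.30338); r₂ = λ·B[:,1] = (+0.35101,+0.91266,-0.20939)
r₃ = r₁×r₂ = (+0.36104,+0.07442,+0.92958); SVD([r₁ r₂ r₃]) → R = UVᵀ:
  R  [+0.86397 +0.35101 +0.36104]
  R  [-0.40189 +0.91266 +0.07442]
  R  [-0.30338 -0.20939 +0.92958]
t = (+0.06379, +0.09374, +1.14877) m
tr R = 2.706206; θ = arccos((tr R − 1)/2) = 0.548892 rad = 31.449°
axis k = ((R−Rᵀ)₃₂, (R−Rᵀ)₁₃, (R−Rᵀ)₂₁) / (2 sinθ) = (-0.271980, +0.636735, -0.721523)
rvec = θ·k = (-0.149288, +0.349499, -0.396038)

rvec=(-0.1493, 0.3495, -0.3960) tvec=(0.0638, 0.0937, 1.1488)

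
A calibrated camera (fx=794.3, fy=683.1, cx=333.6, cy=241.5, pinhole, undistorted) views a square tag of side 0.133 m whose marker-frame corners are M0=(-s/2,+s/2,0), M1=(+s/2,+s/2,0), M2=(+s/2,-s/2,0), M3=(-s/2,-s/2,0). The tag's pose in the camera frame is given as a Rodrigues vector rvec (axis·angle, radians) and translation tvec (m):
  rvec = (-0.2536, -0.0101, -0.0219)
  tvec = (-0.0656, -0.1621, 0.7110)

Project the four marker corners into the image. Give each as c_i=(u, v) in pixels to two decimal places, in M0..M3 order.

Intrinsics K: fx=794.3, fy=683.1, cx=333.6, cy=241.5
Marker side s = 0.133 m; corners in marker frame (Z=0):
  M0 = (-0.0665, +0.0665, 0)
  M1 = (+0.0665, +0.0665, 0)
  M2 = (+0.0665, -0.0665, 0)
  M3 = (-0.0665, -0.0665, 0)
rvec = (-0.2536, -0.0101, -0.0219), |rvec| = θ = 0.25474 rad = 14.596°
Rodrigues: sinθ=0.25200, 1−cosθ=0.03227; R = I + sinθ·[k]× + (1−cosθ)·[k]×²:
    [+0.99971 +0.02294 -0.00723]
    [-0.02039 +0.96778 +0.25098]
    [+0.01275 -0.25076 +0.96797]
t = (-0.0656, -0.1621, 0.7110) m
M0: Pc = R·M0+t = (-0.13056, -0.09639, +0.69348); u = 794.3·(-0.13056)/0.69348 + 333.6 = 184.0634, v = 683.1·(-0.09639)/0.69348 + 241.5 = 146.5555
M1: Pc = R·M1+t = (+0.00241, -0.09910, +0.69517); u = 794.3·(+0.00241)/0.69517 + 333.6 = 336.3492, v = 683.1·(-0.09910)/0.69517 + 241.5 = 144.1223
M2: Pc = R·M2+t = (-0.00064, -0.22781, +0.72852); u = 794.3·(-0.00064)/0.72852 + 333.6 = 332.8972, v = 683.1·(-0.22781)/0.72852 + 241.5 = 27.8909
M3: Pc = R·M3+t = (-0.13361, -0.22510, +0.72683); u = 794.3·(-0.13361)/0.72683 + 333.6 = 187.5910, v = 683.1·(-0.22510)/0.72683 + 241.5 = 29.9412

c0=(184.06, 146.56) c1=(336.35, 144.12) c2=(332.90, 27.89) c3=(187.59, 29.94)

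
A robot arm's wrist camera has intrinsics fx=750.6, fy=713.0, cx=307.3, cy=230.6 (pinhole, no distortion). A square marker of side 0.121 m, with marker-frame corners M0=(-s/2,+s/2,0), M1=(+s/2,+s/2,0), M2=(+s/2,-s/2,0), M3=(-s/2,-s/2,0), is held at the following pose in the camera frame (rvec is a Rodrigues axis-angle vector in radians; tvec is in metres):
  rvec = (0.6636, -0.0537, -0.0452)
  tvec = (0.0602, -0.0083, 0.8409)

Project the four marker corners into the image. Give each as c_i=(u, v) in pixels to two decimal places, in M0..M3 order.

c0=(308.45, 265.50) c1=(411.37, 259.54) c2=(418.21, 177.96) c3=(305.75, 184.04)

Intrinsics K: fx=750.6, fy=713.0, cx=307.3, cy=230.6
Marker side s = 0.121 m; corners in marker frame (Z=0):
  M0 = (-0.0605, +0.0605, 0)
  M1 = (+0.0605, +0.0605, 0)
  M2 = (+0.0605, -0.0605, 0)
  M3 = (-0.0605, -0.0605, 0)
rvec = (0.6636, -0.0537, -0.0452), |rvec| = θ = 0.66730 rad = 38.234°
Rodrigues: sinθ=0.61887, 1−cosθ=0.21451; R = I + sinθ·[k]× + (1−cosθ)·[k]×²:
    [+0.99763 +0.02475 -0.06425]
    [-0.05909 +0.78688 -0.61427]
    [+0.03535 +0.61660 +0.78648]
t = (0.0602, -0.0083, 0.8409) m
M0: Pc = R·M0+t = (+0.00134, +0.04288, +0.87607); u = 750.6·(+0.00134)/0.87607 + 307.3 = 308.4491, v = 713.0·(+0.04288)/0.87607 + 230.6 = 265.4995
M1: Pc = R·M1+t = (+0.12205, +0.03573, +0.88034); u = 750.6·(+0.12205)/0.88034 + 307.3 = 411.3659, v = 713.0·(+0.03573)/0.88034 + 230.6 = 259.5396
M2: Pc = R·M2+t = (+0.11906, -0.05948, +0.80573); u = 750.6·(+0.11906)/0.80573 + 307.3 = 418.2120, v = 713.0·(-0.05948)/0.80573 + 230.6 = 177.9647
M3: Pc = R·M3+t = (-0.00165, -0.05233, +0.80146); u = 750.6·(-0.00165)/0.80146 + 307.3 = 305.7510, v = 713.0·(-0.05233)/0.80146 + 230.6 = 184.0441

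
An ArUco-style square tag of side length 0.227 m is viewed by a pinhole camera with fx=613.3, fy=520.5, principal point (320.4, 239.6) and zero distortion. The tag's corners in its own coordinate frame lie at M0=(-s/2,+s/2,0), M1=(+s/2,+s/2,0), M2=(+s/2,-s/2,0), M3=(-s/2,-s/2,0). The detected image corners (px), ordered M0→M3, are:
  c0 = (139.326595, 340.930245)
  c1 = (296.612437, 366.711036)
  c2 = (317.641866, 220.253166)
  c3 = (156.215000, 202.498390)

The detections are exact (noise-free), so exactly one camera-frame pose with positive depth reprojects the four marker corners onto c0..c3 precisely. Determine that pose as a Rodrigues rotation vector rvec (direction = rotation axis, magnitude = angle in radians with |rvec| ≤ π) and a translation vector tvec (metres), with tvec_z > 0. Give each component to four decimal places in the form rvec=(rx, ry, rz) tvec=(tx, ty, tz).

rvec=(0.0548, 0.2193, 0.1287) tvec=(-0.1272, 0.0681, 0.8174)

Intrinsics K: fx=613.3, fy=520.5, cx=320.4, cy=239.6
Marker side s = 0.227 m; corners in marker frame (Z=0):
  M0 = (-0.1135, +0.1135, 0)
  M1 = (+0.1135, +0.1135, 0)
  M2 = (+0.1135, -0.1135, 0)
  M3 = (-0.1135, -0.1135, 0)
Detected image corners:
  c0 = (139.326595, 340.930245) px
  c1 = (296.612437, 366.711036) px
  c2 = (317.641866, 220.253166) px
  c3 = (156.215000, 202.498390) px
Planar DLT: solve 8×8 A·h = b for H (H[2,2]=1):
  H  [+642.56807 -64.27364 +224.99919]
  H  [+22.31284 +650.56343 +282.95025]
  H  [-0.26096 +0.08343 +1.00000]
B = K⁻¹H; ‖b₁‖=1.223379, ‖b₂‖=1.223379; λ = 2/(‖b₁‖+‖b₂‖) = 0.817408, sign → tz>0 ⇒ λ=+0.817408
r₁ = λ·B[:,0] = (+0.96786,+0.13323,-0.21331); r₂ = λ·B[:,1] = (-0.12129,+0.99027,+0.06819)
r₃ = r₁×r₂ = (+0.22032,-0.04013,+0.97460); SVD([r₁ r₂ r₃]) → R = UVᵀ:
  R  [+0.96786 -0.12129 +0.22032]
  R  [+0.13323 +0.99027 -0.04013]
  R  [-0.21331 +0.06819 +0.97460]
t = (-0.12715, +0.06808, +0.81741) m
tr R = 2.932729; θ = arccos((tr R − 1)/2) = 0.260100 rad = 14.903°
axis k = ((R−Rᵀ)₃₂, (R−Rᵀ)₁₃, (R−Rᵀ)₂₁) / (2 sinθ) = (+0.210604, +0.843075, +0.494845)
rvec = θ·k = (+0.054778, +0.219283, +0.128709)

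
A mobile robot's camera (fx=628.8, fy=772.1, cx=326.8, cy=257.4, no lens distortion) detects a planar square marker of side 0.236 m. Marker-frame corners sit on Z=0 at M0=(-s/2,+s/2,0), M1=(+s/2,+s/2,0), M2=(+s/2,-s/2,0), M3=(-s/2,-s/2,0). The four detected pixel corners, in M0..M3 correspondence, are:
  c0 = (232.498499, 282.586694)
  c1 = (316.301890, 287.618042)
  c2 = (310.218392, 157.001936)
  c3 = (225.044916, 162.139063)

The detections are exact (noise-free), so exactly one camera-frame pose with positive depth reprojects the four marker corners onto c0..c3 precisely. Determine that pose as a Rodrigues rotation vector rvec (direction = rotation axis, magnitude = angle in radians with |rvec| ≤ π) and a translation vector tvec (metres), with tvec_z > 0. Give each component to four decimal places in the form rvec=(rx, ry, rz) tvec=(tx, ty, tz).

rvec=(0.1506, 0.5204, -0.0165) tvec=(-0.1322, -0.0644, 1.4468)

Intrinsics K: fx=628.8, fy=772.1, cx=326.8, cy=257.4
Marker side s = 0.236 m; corners in marker frame (Z=0):
  M0 = (-0.1180, +0.1180, 0)
  M1 = (+0.1180, +0.1180, 0)
  M2 = (+0.1180, -0.1180, 0)
  M3 = (-0.1180, -0.1180, 0)
Detected image corners:
  c0 = (232.498499, 282.586694) px
  c1 = (316.301890, 287.618042) px
  c2 = (310.218392, 157.001936) px
  c3 = (225.044916, 162.139063) px
Planar DLT: solve 8×8 A·h = b for H (H[2,2]=1):
  H  [+264.95809 +54.87138 +269.34359]
  H  [-76.28387 +552.43253 +223.05005]
  H  [-0.34319 +0.09621 +1.00000]
B = K⁻¹H; ‖b₁‖=0.691164, ‖b₂‖=0.691164; λ = 2/(‖b₁‖+‖b₂‖) = 1.446835, sign → tz>0 ⇒ λ=+1.446835
r₁ = λ·B[:,0] = (+0.86772,+0.02259,-0.49654); r₂ = λ·B[:,1] = (+0.05391,+0.98880,+0.13920)
r₃ = r₁×r₂ = (+0.49412,-0.14755,+0.85678); SVD([r₁ r₂ r₃]) → R = UVᵀ:
  R  [+0.86772 +0.05391 +0.49412]
  R  [+0.02259 +0.98880 -0.14755]
  R  [-0.49654 +0.13920 +0.85678]
t = (-0.13220, -0.06437, +1.44683) m
tr R = 2.713292; θ = arccos((tr R − 1)/2) = 0.542063 rad = 31.058°
axis k = ((R−Rᵀ)₃₂, (R−Rᵀ)₁₃, (R−Rᵀ)₂₁) / (2 sinθ) = (+0.277908, +0.960128, -0.030360)
rvec = θ·k = (+0.150644, +0.520450, -0.016457)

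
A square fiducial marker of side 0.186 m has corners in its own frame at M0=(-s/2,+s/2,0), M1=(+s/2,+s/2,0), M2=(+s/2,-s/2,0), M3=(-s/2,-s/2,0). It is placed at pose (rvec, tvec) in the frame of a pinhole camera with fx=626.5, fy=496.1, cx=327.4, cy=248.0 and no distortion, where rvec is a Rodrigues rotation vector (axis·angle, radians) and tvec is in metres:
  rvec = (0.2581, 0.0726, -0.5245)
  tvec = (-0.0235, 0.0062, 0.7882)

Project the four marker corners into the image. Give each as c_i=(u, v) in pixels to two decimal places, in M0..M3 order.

c0=(283.95, 325.85) c1=(408.94, 272.04) c2=(335.69, 171.41) c3=(206.33, 231.33)

Intrinsics K: fx=626.5, fy=496.1, cx=327.4, cy=248.0
Marker side s = 0.186 m; corners in marker frame (Z=0):
  M0 = (-0.0930, +0.0930, 0)
  M1 = (+0.0930, +0.0930, 0)
  M2 = (+0.0930, -0.0930, 0)
  M3 = (-0.0930, -0.0930, 0)
rvec = (0.2581, 0.0726, -0.5245), |rvec| = θ = 0.58906 rad = 33.750°
Rodrigues: sinθ=0.55558, 1−cosθ=0.16853; R = I + sinθ·[k]× + (1−cosθ)·[k]×²:
    [+0.86382 +0.50379 +0.00272]
    [-0.48559 +0.83403 -0.26193]
    [-0.13423 +0.22494 +0.96508]
t = (-0.0235, 0.0062, 0.7882) m
M0: Pc = R·M0+t = (-0.05698, +0.12892, +0.82160); u = 626.5·(-0.05698)/0.82160 + 327.4 = 283.9486, v = 496.1·(+0.12892)/0.82160 + 248.0 = 325.8470
M1: Pc = R·M1+t = (+0.10369, +0.03860, +0.79664); u = 626.5·(+0.10369)/0.79664 + 327.4 = 408.9435, v = 496.1·(+0.03860)/0.79664 + 248.0 = 272.0408
M2: Pc = R·M2+t = (+0.00998, -0.11652, +0.75480); u = 626.5·(+0.00998)/0.75480 + 327.4 = 335.6860, v = 496.1·(-0.11652)/0.75480 + 248.0 = 171.4131
M3: Pc = R·M3+t = (-0.15069, -0.02620, +0.77976); u = 626.5·(-0.15069)/0.77976 + 327.4 = 206.3300, v = 496.1·(-0.02620)/0.77976 + 248.0 = 231.3281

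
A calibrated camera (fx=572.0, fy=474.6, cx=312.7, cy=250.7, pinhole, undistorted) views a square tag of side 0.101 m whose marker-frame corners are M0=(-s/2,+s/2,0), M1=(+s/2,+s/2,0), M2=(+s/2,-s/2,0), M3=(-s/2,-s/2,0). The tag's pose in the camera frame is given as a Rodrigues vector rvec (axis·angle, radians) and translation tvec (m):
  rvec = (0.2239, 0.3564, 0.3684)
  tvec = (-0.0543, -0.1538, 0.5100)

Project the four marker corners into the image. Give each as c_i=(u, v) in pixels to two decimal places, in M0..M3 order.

c0=(191.70, 138.45) c1=(283.53, 168.39) c2=(319.15, 72.98) c3=(220.20, 47.02)

Intrinsics K: fx=572.0, fy=474.6, cx=312.7, cy=250.7
Marker side s = 0.101 m; corners in marker frame (Z=0):
  M0 = (-0.0505, +0.0505, 0)
  M1 = (+0.0505, +0.0505, 0)
  M2 = (+0.0505, -0.0505, 0)
  M3 = (-0.0505, -0.0505, 0)
rvec = (0.2239, 0.3564, 0.3684), |rvec| = θ = 0.55935 rad = 32.048°
Rodrigues: sinθ=0.53063, 1−cosθ=0.15240; R = I + sinθ·[k]× + (1−cosθ)·[k]×²:
    [+0.87202 -0.31062 +0.37828]
    [+0.38836 +0.90947 -0.14845]
    [-0.29793 +0.27636 +0.91371]
t = (-0.0543, -0.1538, 0.5100) m
M0: Pc = R·M0+t = (-0.11402, -0.12748, +0.53900); u = 572.0·(-0.11402)/0.53900 + 312.7 = 191.6961, v = 474.6·(-0.12748)/0.53900 + 250.7 = 138.4484
M1: Pc = R·M1+t = (-0.02595, -0.08826, +0.50891); u = 572.0·(-0.02595)/0.50891 + 312.7 = 283.5339, v = 474.6·(-0.08826)/0.50891 + 250.7 = 168.3909
M2: Pc = R·M2+t = (+0.00542, -0.18012, +0.48100); u = 572.0·(+0.00542)/0.48100 + 312.7 = 319.1493, v = 474.6·(-0.18012)/0.48100 + 250.7 = 72.9797
M3: Pc = R·M3+t = (-0.08265, -0.21934, +0.51109); u = 572.0·(-0.08265)/0.51109 + 312.7 = 220.1990, v = 474.6·(-0.21934)/0.51109 + 250.7 = 47.0193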